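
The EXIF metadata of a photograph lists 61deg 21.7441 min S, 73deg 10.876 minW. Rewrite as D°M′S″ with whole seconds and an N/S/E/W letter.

φ: fractional minutes 0.74410 × 60 = 44.65″
Lon: fractional minutes 0.87600 × 60 = 52.56″

61°21′45″ S, 73°10′53″ W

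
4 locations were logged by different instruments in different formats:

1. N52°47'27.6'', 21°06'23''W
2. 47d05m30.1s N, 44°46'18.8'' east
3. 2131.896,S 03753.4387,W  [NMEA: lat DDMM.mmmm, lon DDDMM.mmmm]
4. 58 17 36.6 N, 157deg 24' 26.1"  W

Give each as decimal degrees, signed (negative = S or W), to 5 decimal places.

Point 1:
  Latitude: 47′ + 27.6″ = 47.46000′; 52 + 47.46000/60 = 52.791000
  N → positive
  Longitude: 6′ + 23″ = 6.38333′; 21 + 6.38333/60 = 21.106389
  hemisphere W, so the sign is −
Point 2:
  Lat: 47° + 5/60 + 30.1/3600 = 47 + 0.083333 + 0.008361 = 47.091694
  N ⇒ keep positive
  Lon: 46′ + 18.8″ = 46.31333′; 44 + 46.31333/60 = 44.771889
  E → positive
Point 3:
  φ: split at 2 digits → 21° and 31.896′; 21 + 31.896/60 = 21.531600
  S → negative
  Longitude: degrees = first 3 digits = 37, minutes = 53.4387; 37 + 53.4387/60 = 37.890645
  W ⇒ negate
Point 4:
  Latitude: 17′ + 36.6″ = 17.61000′; 58 + 17.61000/60 = 58.293500
  N → positive
  Lon: 24′ + 26.1″ = 24.43500′; 157 + 24.43500/60 = 157.407250
  W ⇒ negate

1. 52.79100, -21.10639
2. 47.09169, 44.77189
3. -21.53160, -37.89065
4. 58.29350, -157.40725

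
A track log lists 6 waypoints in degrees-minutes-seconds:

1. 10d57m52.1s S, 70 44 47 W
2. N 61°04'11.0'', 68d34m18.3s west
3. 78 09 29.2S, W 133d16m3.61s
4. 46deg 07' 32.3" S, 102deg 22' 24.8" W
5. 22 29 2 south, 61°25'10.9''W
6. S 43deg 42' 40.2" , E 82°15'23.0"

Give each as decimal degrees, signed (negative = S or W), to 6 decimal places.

Point 1:
  Latitude: 10° + 57/60 + 52.1/3600 = 10 + 0.950000 + 0.014472 = 10.9644722
  S ⇒ negate
  Lon: 70 + 44/60 + 47/3600 = 70.7463889
  W ⇒ negate
Point 2:
  φ: 4′ + 11″ = 4.18333′; 61 + 4.18333/60 = 61.0697222
  N → positive
  Lon: 68 + 34/60 + 18.3/3600 = 68.5717500
  W ⇒ negate
Point 3:
  Latitude: 78 + 9/60 + 29.2/3600 = 78.1581111
  hemisphere S, so the sign is −
  Lon: 133° + 16/60 + 3.61/3600 = 133 + 0.266667 + 0.001003 = 133.2676694
  W ⇒ negate
Point 4:
  Lat: 46 + 7/60 + 32.3/3600 = 46.1256389
  S → negative
  λ: 22′ + 24.8″ = 22.41333′; 102 + 22.41333/60 = 102.3735556
  W ⇒ negate
Point 5:
  Latitude: 22° + 29/60 + 2/3600 = 22 + 0.483333 + 0.000556 = 22.4838889
  hemisphere S, so the sign is −
  Longitude: 61 + 25/60 + 10.9/3600 = 61.4196944
  hemisphere W, so the sign is −
Point 6:
  Latitude: 42′ + 40.2″ = 42.67000′; 43 + 42.67000/60 = 43.7111667
  S ⇒ negate
  Longitude: 82° + 15/60 + 23/3600 = 82 + 0.250000 + 0.006389 = 82.2563889
  E ⇒ keep positive

1. -10.964472, -70.746389
2. 61.069722, -68.571750
3. -78.158111, -133.267669
4. -46.125639, -102.373556
5. -22.483889, -61.419694
6. -43.711167, 82.256389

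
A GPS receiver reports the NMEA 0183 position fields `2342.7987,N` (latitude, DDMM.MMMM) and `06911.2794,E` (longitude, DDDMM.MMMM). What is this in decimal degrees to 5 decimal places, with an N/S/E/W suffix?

23.71331° N, 69.18799° E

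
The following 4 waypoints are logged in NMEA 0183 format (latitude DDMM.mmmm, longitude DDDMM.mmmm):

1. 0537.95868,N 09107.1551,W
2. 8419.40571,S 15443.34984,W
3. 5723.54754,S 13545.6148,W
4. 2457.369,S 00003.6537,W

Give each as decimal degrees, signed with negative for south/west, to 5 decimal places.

1. 5.63264, -91.11925
2. -84.32343, -154.72250
3. -57.39246, -135.76025
4. -24.95615, -0.06090

Point 1:
  φ: split at 2 digits → 05° and 37.95868′; 5 + 37.95868/60 = 5.632645
  N ⇒ keep positive
  Lon: split at 3 digits → 091° and 7.1551′; 91 + 7.1551/60 = 91.119252
  W ⇒ negate
Point 2:
  Latitude: degrees = first 2 digits = 84, minutes = 19.40571; 84 + 19.40571/60 = 84.323429
  S → negative
  Longitude: split at 3 digits → 154° and 43.34984′; 154 + 43.34984/60 = 154.722497
  W → negative
Point 3:
  Latitude: split at 2 digits → 57° and 23.54754′; 57 + 23.54754/60 = 57.392459
  S ⇒ negate
  Lon: split at 3 digits → 135° and 45.6148′; 135 + 45.6148/60 = 135.760247
  W → negative
Point 4:
  φ: degrees = first 2 digits = 24, minutes = 57.369; 24 + 57.369/60 = 24.956150
  S → negative
  Longitude: split at 3 digits → 000° and 3.6537′; 0 + 3.6537/60 = 0.060895
  hemisphere W, so the sign is −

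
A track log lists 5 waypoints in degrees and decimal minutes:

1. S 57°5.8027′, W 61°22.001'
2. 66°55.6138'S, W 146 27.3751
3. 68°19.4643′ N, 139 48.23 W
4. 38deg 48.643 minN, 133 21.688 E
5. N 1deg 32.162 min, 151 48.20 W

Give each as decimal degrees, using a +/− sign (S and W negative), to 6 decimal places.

1. -57.096712, -61.366683
2. -66.926897, -146.456252
3. 68.324405, -139.803833
4. 38.810717, 133.361467
5. 1.536033, -151.803333

Point 1:
  Lat: 5.8027′ = 0.096712°; total 57.0967117
  hemisphere S, so the sign is −
  λ: 22.001′ = 0.366683°; total 61.3666833
  hemisphere W, so the sign is −
Point 2:
  Lat: 66 + 55.6138/60 = 66.9268967
  hemisphere S, so the sign is −
  Lon: 146 + 27.3751/60 = 146.4562517
  W → negative
Point 3:
  Lat: 68 + 19.4643/60 = 68.3244050
  N ⇒ keep positive
  Lon: 48.23′ = 0.803833°; total 139.8038333
  W → negative
Point 4:
  Lat: 38 + 48.643/60 = 38.8107167
  N ⇒ keep positive
  Lon: 21.688′ = 0.361467°; total 133.3614667
  E → positive
Point 5:
  Latitude: 1 + 32.162/60 = 1.5360333
  N ⇒ keep positive
  Lon: 151 + 48.2/60 = 151.8033333
  W ⇒ negate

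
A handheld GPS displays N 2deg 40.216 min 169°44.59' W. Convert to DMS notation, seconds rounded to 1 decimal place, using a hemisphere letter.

Latitude: fractional minutes 0.21600 × 60 = 12.960″
Lon: fractional minutes 0.59000 × 60 = 35.400″

2°40′13.0″ N, 169°44′35.4″ W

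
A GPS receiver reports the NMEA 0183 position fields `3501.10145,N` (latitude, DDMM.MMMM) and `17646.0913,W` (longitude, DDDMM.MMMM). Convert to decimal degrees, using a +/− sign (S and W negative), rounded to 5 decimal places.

35.01836, -176.76819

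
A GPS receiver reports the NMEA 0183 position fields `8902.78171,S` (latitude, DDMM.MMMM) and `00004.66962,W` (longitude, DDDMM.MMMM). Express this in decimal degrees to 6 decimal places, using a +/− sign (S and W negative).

-89.046362, -0.077827

Latitude: split at 2 digits → 89° and 2.78171′; 89 + 2.78171/60 = 89.0463618
S → negative
λ: degrees = first 3 digits = 0, minutes = 4.66962; 0 + 4.66962/60 = 0.0778270
W ⇒ negate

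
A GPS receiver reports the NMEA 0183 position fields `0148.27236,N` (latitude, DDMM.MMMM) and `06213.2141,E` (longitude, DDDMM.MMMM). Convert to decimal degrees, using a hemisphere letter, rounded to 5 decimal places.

1.80454° N, 62.22024° E

Latitude: split at 2 digits → 01° and 48.27236′; 1 + 48.27236/60 = 1.804539
Longitude: degrees = first 3 digits = 62, minutes = 13.2141; 62 + 13.2141/60 = 62.220235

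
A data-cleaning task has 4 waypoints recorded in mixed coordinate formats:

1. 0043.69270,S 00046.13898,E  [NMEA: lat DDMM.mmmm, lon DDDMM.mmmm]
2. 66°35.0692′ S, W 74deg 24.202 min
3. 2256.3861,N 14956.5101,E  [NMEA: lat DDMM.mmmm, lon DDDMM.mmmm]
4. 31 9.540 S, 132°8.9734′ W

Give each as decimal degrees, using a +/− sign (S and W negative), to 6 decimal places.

1. -0.728212, 0.768983
2. -66.584487, -74.403367
3. 22.939768, 149.941835
4. -31.159000, -132.149557

Point 1:
  Lat: split at 2 digits → 00° and 43.6927′; 0 + 43.6927/60 = 0.7282117
  S → negative
  Lon: split at 3 digits → 000° and 46.13898′; 0 + 46.13898/60 = 0.7689830
  E → positive
Point 2:
  Latitude: 35.0692′ = 0.584487°; total 66.5844867
  hemisphere S, so the sign is −
  λ: 24.202′ = 0.403367°; total 74.4033667
  W → negative
Point 3:
  φ: degrees = first 2 digits = 22, minutes = 56.3861; 22 + 56.3861/60 = 22.9397683
  N → positive
  λ: split at 3 digits → 149° and 56.5101′; 149 + 56.5101/60 = 149.9418350
  E → positive
Point 4:
  Latitude: 9.54′ = 0.159000°; total 31.1590000
  S → negative
  Lon: 132 + 8.9734/60 = 132.1495567
  W ⇒ negate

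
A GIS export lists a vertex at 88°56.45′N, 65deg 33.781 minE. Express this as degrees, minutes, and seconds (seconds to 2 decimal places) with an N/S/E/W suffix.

88°56′27.00″ N, 65°33′46.86″ E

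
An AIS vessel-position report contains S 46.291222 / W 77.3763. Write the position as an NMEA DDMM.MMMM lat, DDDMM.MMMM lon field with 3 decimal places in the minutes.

Lat: fractional part 0.291222 → 17.47332 minutes
λ: minutes = (77.376300 − 77) × 60 = 22.57800

4617.473,S / 07722.578,W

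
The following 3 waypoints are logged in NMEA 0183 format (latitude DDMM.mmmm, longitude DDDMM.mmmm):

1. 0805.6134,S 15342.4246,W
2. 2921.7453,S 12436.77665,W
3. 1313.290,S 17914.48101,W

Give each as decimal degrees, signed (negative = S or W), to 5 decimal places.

Point 1:
  Lat: degrees = first 2 digits = 8, minutes = 5.6134; 8 + 5.6134/60 = 8.093557
  S → negative
  Longitude: degrees = first 3 digits = 153, minutes = 42.4246; 153 + 42.4246/60 = 153.707077
  hemisphere W, so the sign is −
Point 2:
  φ: degrees = first 2 digits = 29, minutes = 21.7453; 29 + 21.7453/60 = 29.362422
  S ⇒ negate
  Lon: split at 3 digits → 124° and 36.77665′; 124 + 36.77665/60 = 124.612944
  W ⇒ negate
Point 3:
  Latitude: split at 2 digits → 13° and 13.29′; 13 + 13.29/60 = 13.221500
  hemisphere S, so the sign is −
  λ: degrees = first 3 digits = 179, minutes = 14.48101; 179 + 14.48101/60 = 179.241350
  W ⇒ negate

1. -8.09356, -153.70708
2. -29.36242, -124.61294
3. -13.22150, -179.24135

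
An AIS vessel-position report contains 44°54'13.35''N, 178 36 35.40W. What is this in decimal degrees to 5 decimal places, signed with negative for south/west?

44.90371, -178.60983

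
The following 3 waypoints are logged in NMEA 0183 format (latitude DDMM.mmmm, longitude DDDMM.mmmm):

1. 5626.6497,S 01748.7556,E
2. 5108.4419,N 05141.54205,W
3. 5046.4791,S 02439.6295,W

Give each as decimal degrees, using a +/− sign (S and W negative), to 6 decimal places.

1. -56.444162, 17.812593
2. 51.140698, -51.692368
3. -50.774652, -24.660492

Point 1:
  Latitude: degrees = first 2 digits = 56, minutes = 26.6497; 56 + 26.6497/60 = 56.4441617
  S → negative
  λ: degrees = first 3 digits = 17, minutes = 48.7556; 17 + 48.7556/60 = 17.8125933
  E ⇒ keep positive
Point 2:
  Latitude: degrees = first 2 digits = 51, minutes = 8.4419; 51 + 8.4419/60 = 51.1406983
  N ⇒ keep positive
  λ: split at 3 digits → 051° and 41.54205′; 51 + 41.54205/60 = 51.6923675
  W → negative
Point 3:
  Lat: degrees = first 2 digits = 50, minutes = 46.4791; 50 + 46.4791/60 = 50.7746517
  hemisphere S, so the sign is −
  Longitude: split at 3 digits → 024° and 39.6295′; 24 + 39.6295/60 = 24.6604917
  W ⇒ negate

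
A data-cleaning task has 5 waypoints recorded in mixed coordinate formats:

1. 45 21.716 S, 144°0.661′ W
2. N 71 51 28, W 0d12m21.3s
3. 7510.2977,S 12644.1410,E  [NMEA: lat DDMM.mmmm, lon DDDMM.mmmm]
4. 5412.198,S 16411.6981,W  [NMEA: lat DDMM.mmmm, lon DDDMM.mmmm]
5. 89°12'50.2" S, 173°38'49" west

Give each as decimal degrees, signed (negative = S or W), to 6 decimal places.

1. -45.361933, -144.011017
2. 71.857778, -0.205917
3. -75.171628, 126.735683
4. -54.203300, -164.194968
5. -89.213944, -173.646944

Point 1:
  Lat: 45 + 21.716/60 = 45.3619333
  S ⇒ negate
  λ: 144 + 0.661/60 = 144.0110167
  W → negative
Point 2:
  Lat: 71 + 51/60 + 28/3600 = 71.8577778
  N ⇒ keep positive
  Longitude: 0 + 12/60 + 21.3/3600 = 0.2059167
  W → negative
Point 3:
  φ: degrees = first 2 digits = 75, minutes = 10.2977; 75 + 10.2977/60 = 75.1716283
  S ⇒ negate
  Lon: degrees = first 3 digits = 126, minutes = 44.141; 126 + 44.141/60 = 126.7356833
  E ⇒ keep positive
Point 4:
  φ: split at 2 digits → 54° and 12.198′; 54 + 12.198/60 = 54.2033000
  S → negative
  Longitude: split at 3 digits → 164° and 11.6981′; 164 + 11.6981/60 = 164.1949683
  W ⇒ negate
Point 5:
  Lat: 89 + 12/60 + 50.2/3600 = 89.2139444
  S → negative
  λ: 173 + 38/60 + 49/3600 = 173.6469444
  W ⇒ negate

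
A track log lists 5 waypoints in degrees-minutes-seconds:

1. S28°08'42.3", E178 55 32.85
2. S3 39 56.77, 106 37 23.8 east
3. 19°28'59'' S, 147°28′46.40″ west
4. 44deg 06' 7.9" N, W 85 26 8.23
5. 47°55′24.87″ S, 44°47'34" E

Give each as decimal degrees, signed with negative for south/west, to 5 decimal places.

Point 1:
  Latitude: 28 + 8/60 + 42.3/3600 = 28.145083
  S → negative
  Lon: 178° + 55/60 + 32.85/3600 = 178 + 0.916667 + 0.009125 = 178.925792
  E → positive
Point 2:
  φ: 39′ + 56.77″ = 39.94617′; 3 + 39.94617/60 = 3.665769
  S → negative
  Lon: 106° + 37/60 + 23.8/3600 = 106 + 0.616667 + 0.006611 = 106.623278
  E ⇒ keep positive
Point 3:
  Latitude: 19 + 28/60 + 59/3600 = 19.483056
  S ⇒ negate
  Longitude: 28′ + 46.4″ = 28.77333′; 147 + 28.77333/60 = 147.479556
  W → negative
Point 4:
  φ: 6′ + 7.9″ = 6.13167′; 44 + 6.13167/60 = 44.102194
  N ⇒ keep positive
  Longitude: 85° + 26/60 + 8.23/3600 = 85 + 0.433333 + 0.002286 = 85.435619
  hemisphere W, so the sign is −
Point 5:
  Lat: 47° + 55/60 + 24.87/3600 = 47 + 0.916667 + 0.006908 = 47.923575
  S ⇒ negate
  Longitude: 47′ + 34″ = 47.56667′; 44 + 47.56667/60 = 44.792778
  E → positive

1. -28.14508, 178.92579
2. -3.66577, 106.62328
3. -19.48306, -147.47956
4. 44.10219, -85.43562
5. -47.92358, 44.79278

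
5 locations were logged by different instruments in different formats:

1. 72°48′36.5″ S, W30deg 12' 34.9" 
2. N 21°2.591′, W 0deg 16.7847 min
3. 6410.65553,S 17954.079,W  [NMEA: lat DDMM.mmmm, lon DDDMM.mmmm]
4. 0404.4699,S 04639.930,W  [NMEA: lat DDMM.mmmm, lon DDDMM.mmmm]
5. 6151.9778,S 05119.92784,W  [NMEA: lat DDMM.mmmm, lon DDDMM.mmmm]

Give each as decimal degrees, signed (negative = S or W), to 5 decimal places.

Point 1:
  Latitude: 72° + 48/60 + 36.5/3600 = 72 + 0.800000 + 0.010139 = 72.810139
  hemisphere S, so the sign is −
  λ: 30° + 12/60 + 34.9/3600 = 30 + 0.200000 + 0.009694 = 30.209694
  hemisphere W, so the sign is −
Point 2:
  Latitude: 21 + 2.591/60 = 21.043183
  N ⇒ keep positive
  Longitude: 16.7847′ = 0.279745°; total 0.279745
  hemisphere W, so the sign is −
Point 3:
  Latitude: split at 2 digits → 64° and 10.65553′; 64 + 10.65553/60 = 64.177592
  hemisphere S, so the sign is −
  Lon: split at 3 digits → 179° and 54.079′; 179 + 54.079/60 = 179.901317
  W → negative
Point 4:
  Lat: degrees = first 2 digits = 4, minutes = 4.4699; 4 + 4.4699/60 = 4.074498
  S ⇒ negate
  λ: degrees = first 3 digits = 46, minutes = 39.93; 46 + 39.93/60 = 46.665500
  W → negative
Point 5:
  Latitude: split at 2 digits → 61° and 51.9778′; 61 + 51.9778/60 = 61.866297
  hemisphere S, so the sign is −
  λ: degrees = first 3 digits = 51, minutes = 19.92784; 51 + 19.92784/60 = 51.332131
  W → negative

1. -72.81014, -30.20969
2. 21.04318, -0.27975
3. -64.17759, -179.90132
4. -4.07450, -46.66550
5. -61.86630, -51.33213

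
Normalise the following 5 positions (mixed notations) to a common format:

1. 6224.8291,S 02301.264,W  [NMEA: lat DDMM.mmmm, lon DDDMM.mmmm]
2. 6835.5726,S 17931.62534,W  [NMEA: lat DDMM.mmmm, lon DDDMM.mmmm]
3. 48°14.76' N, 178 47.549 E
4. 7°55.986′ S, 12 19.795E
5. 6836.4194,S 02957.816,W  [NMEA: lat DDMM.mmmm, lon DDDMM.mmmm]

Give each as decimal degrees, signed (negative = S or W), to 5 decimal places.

1. -62.41382, -23.02107
2. -68.59288, -179.52709
3. 48.24600, 178.79248
4. -7.93310, 12.32992
5. -68.60699, -29.96360

Point 1:
  φ: degrees = first 2 digits = 62, minutes = 24.8291; 62 + 24.8291/60 = 62.413818
  hemisphere S, so the sign is −
  Lon: degrees = first 3 digits = 23, minutes = 1.264; 23 + 1.264/60 = 23.021067
  W ⇒ negate
Point 2:
  Latitude: split at 2 digits → 68° and 35.5726′; 68 + 35.5726/60 = 68.592877
  hemisphere S, so the sign is −
  Longitude: degrees = first 3 digits = 179, minutes = 31.62534; 179 + 31.62534/60 = 179.527089
  hemisphere W, so the sign is −
Point 3:
  φ: 48 + 14.76/60 = 48.246000
  N ⇒ keep positive
  Lon: 47.549′ = 0.792483°; total 178.792483
  E → positive
Point 4:
  Latitude: 7 + 55.986/60 = 7.933100
  S ⇒ negate
  Longitude: 12 + 19.795/60 = 12.329917
  E → positive
Point 5:
  Latitude: split at 2 digits → 68° and 36.4194′; 68 + 36.4194/60 = 68.606990
  S → negative
  Longitude: split at 3 digits → 029° and 57.816′; 29 + 57.816/60 = 29.963600
  W ⇒ negate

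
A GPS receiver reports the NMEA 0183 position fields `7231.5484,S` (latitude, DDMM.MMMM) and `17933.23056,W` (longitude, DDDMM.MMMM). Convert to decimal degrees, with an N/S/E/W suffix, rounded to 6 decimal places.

72.525807° S, 179.553843° W

φ: degrees = first 2 digits = 72, minutes = 31.5484; 72 + 31.5484/60 = 72.5258067
Longitude: split at 3 digits → 179° and 33.23056′; 179 + 33.23056/60 = 179.5538427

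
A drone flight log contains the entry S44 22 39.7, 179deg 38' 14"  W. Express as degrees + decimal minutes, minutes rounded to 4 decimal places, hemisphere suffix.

Latitude: seconds/60 = 0.66167; minutes = 22 + 0.66167 = 22.661667
λ: seconds/60 = 0.23333; minutes = 38 + 0.23333 = 38.233333

44° 22.6617′ S, 179° 38.2333′ W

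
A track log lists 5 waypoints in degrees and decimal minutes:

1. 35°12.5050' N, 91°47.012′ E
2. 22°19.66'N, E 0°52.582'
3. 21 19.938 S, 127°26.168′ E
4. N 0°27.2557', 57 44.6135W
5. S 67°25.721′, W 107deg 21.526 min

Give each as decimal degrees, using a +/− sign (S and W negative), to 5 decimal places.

1. 35.20842, 91.78353
2. 22.32767, 0.87637
3. -21.33230, 127.43613
4. 0.45426, -57.74356
5. -67.42868, -107.35877

Point 1:
  Latitude: 35 + 12.505/60 = 35.208417
  N → positive
  Lon: 47.012′ = 0.783533°; total 91.783533
  E ⇒ keep positive
Point 2:
  Lat: 19.66′ = 0.327667°; total 22.327667
  N ⇒ keep positive
  Longitude: 52.582′ = 0.876367°; total 0.876367
  E ⇒ keep positive
Point 3:
  Latitude: 19.938′ = 0.332300°; total 21.332300
  S ⇒ negate
  Lon: 127 + 26.168/60 = 127.436133
  E ⇒ keep positive
Point 4:
  Latitude: 27.2557′ = 0.454262°; total 0.454262
  N → positive
  λ: 57 + 44.6135/60 = 57.743558
  W ⇒ negate
Point 5:
  Lat: 25.721′ = 0.428683°; total 67.428683
  S → negative
  Lon: 107 + 21.526/60 = 107.358767
  W ⇒ negate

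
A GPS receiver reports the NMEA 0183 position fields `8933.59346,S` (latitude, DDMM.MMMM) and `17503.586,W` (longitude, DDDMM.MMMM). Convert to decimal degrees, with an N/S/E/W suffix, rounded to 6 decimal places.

89.559891° S, 175.059767° W

φ: degrees = first 2 digits = 89, minutes = 33.59346; 89 + 33.59346/60 = 89.5598910
λ: degrees = first 3 digits = 175, minutes = 3.586; 175 + 3.586/60 = 175.0597667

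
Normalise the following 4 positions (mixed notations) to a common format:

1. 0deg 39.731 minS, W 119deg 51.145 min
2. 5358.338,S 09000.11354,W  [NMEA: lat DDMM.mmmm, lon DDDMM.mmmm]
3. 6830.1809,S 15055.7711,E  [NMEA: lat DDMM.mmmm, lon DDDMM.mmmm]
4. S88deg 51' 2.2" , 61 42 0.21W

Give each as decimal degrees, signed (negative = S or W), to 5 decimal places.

1. -0.66218, -119.85242
2. -53.97230, -90.00189
3. -68.50302, 150.92952
4. -88.85061, -61.70006

Point 1:
  Latitude: 39.731′ = 0.662183°; total 0.662183
  hemisphere S, so the sign is −
  λ: 51.145′ = 0.852417°; total 119.852417
  W → negative
Point 2:
  Latitude: degrees = first 2 digits = 53, minutes = 58.338; 53 + 58.338/60 = 53.972300
  hemisphere S, so the sign is −
  λ: degrees = first 3 digits = 90, minutes = 0.11354; 90 + 0.11354/60 = 90.001892
  W ⇒ negate
Point 3:
  φ: degrees = first 2 digits = 68, minutes = 30.1809; 68 + 30.1809/60 = 68.503015
  S → negative
  Lon: degrees = first 3 digits = 150, minutes = 55.7711; 150 + 55.7711/60 = 150.929518
  E → positive
Point 4:
  Lat: 51′ + 2.2″ = 51.03667′; 88 + 51.03667/60 = 88.850611
  S ⇒ negate
  λ: 42′ + 0.21″ = 42.00350′; 61 + 42.00350/60 = 61.700058
  W ⇒ negate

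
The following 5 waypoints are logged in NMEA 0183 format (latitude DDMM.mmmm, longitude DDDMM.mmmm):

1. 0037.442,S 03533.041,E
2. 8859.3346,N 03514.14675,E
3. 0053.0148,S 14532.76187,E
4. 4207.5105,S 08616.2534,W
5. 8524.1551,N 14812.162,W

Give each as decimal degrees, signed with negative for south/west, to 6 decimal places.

1. -0.624033, 35.550683
2. 88.988910, 35.235779
3. -0.883580, 145.546031
4. -42.125175, -86.270890
5. 85.402585, -148.202700

Point 1:
  φ: split at 2 digits → 00° and 37.442′; 0 + 37.442/60 = 0.6240333
  hemisphere S, so the sign is −
  Lon: degrees = first 3 digits = 35, minutes = 33.041; 35 + 33.041/60 = 35.5506833
  E → positive
Point 2:
  φ: split at 2 digits → 88° and 59.3346′; 88 + 59.3346/60 = 88.9889100
  N → positive
  Longitude: degrees = first 3 digits = 35, minutes = 14.14675; 35 + 14.14675/60 = 35.2357792
  E → positive
Point 3:
  Lat: degrees = first 2 digits = 0, minutes = 53.0148; 0 + 53.0148/60 = 0.8835800
  hemisphere S, so the sign is −
  λ: split at 3 digits → 145° and 32.76187′; 145 + 32.76187/60 = 145.5460312
  E ⇒ keep positive
Point 4:
  Lat: degrees = first 2 digits = 42, minutes = 7.5105; 42 + 7.5105/60 = 42.1251750
  S → negative
  Longitude: split at 3 digits → 086° and 16.2534′; 86 + 16.2534/60 = 86.2708900
  W → negative
Point 5:
  Latitude: degrees = first 2 digits = 85, minutes = 24.1551; 85 + 24.1551/60 = 85.4025850
  N ⇒ keep positive
  Longitude: degrees = first 3 digits = 148, minutes = 12.162; 148 + 12.162/60 = 148.2027000
  W ⇒ negate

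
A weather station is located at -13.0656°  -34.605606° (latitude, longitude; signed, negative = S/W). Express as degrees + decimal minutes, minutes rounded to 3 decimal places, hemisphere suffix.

Latitude is negative → S; |value| = 13.065600
φ: fractional part 0.065600 → 3.93600 minutes
Longitude is negative → W; |value| = 34.605606
Longitude: minutes = (34.605606 − 34) × 60 = 36.33636

13° 3.936′ S, 34° 36.336′ W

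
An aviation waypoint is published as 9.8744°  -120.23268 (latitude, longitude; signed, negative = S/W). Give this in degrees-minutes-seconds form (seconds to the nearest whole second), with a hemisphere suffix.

9°52′28″ N, 120°13′58″ W

Lat: 0.874400° → 52.46400′; 0.46400 × 60 = 27.84″
Longitude is negative → W; |value| = 120.232680
λ: whole degrees 120; 13.96080′ → 13′ and 57.65″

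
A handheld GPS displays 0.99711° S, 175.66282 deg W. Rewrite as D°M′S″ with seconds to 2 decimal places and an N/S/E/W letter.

0°59′49.60″ S, 175°39′46.15″ W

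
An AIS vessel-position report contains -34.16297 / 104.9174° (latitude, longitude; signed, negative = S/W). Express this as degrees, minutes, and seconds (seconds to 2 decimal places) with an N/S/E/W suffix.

34°09′46.69″ S, 104°55′2.64″ E

Latitude is negative → S; |value| = 34.162970
Latitude: 0.162970° → 9.77820′; 0.77820 × 60 = 46.6920″
Lon: 0.917400° → 55.04400′; 0.04400 × 60 = 2.6400″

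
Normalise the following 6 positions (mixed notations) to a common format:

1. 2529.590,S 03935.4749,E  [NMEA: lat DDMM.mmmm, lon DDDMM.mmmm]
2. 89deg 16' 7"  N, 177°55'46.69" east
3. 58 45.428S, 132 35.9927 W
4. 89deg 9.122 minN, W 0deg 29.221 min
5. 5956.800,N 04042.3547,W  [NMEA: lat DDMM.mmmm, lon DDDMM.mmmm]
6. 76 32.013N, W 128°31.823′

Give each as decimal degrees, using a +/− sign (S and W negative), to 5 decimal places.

1. -25.49317, 39.59125
2. 89.26861, 177.92964
3. -58.75713, -132.59988
4. 89.15203, -0.48702
5. 59.94667, -40.70591
6. 76.53355, -128.53038

Point 1:
  φ: split at 2 digits → 25° and 29.59′; 25 + 29.59/60 = 25.493167
  S → negative
  λ: degrees = first 3 digits = 39, minutes = 35.4749; 39 + 35.4749/60 = 39.591248
  E ⇒ keep positive
Point 2:
  Lat: 16′ + 7″ = 16.11667′; 89 + 16.11667/60 = 89.268611
  N → positive
  Longitude: 177 + 55/60 + 46.69/3600 = 177.929636
  E → positive
Point 3:
  Lat: 58 + 45.428/60 = 58.757133
  S → negative
  Lon: 35.9927′ = 0.599878°; total 132.599878
  hemisphere W, so the sign is −
Point 4:
  Lat: 89 + 9.122/60 = 89.152033
  N → positive
  λ: 0 + 29.221/60 = 0.487017
  hemisphere W, so the sign is −
Point 5:
  Latitude: degrees = first 2 digits = 59, minutes = 56.8; 59 + 56.8/60 = 59.946667
  N → positive
  Lon: degrees = first 3 digits = 40, minutes = 42.3547; 40 + 42.3547/60 = 40.705912
  hemisphere W, so the sign is −
Point 6:
  Latitude: 76 + 32.013/60 = 76.533550
  N ⇒ keep positive
  Longitude: 31.823′ = 0.530383°; total 128.530383
  W ⇒ negate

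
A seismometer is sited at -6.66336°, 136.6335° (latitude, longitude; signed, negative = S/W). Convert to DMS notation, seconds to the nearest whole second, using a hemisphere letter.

Latitude is negative → S; |value| = 6.663360
Lat: whole degrees 6; 39.80160′ → 39′ and 48.10″
Longitude: 0.633500° → 38.01000′; 0.01000 × 60 = 0.60″

6°39′48″ S, 136°38′1″ E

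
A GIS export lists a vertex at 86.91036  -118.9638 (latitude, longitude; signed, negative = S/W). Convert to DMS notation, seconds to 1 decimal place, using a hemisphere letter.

86°54′37.3″ N, 118°57′49.7″ W

Lat: 0.910360 × 60 = 54.62160′ → 54′, remainder × 60 = 37.296″
Longitude is negative → W; |value| = 118.963800
Longitude: 0.963800° → 57.82800′; 0.82800 × 60 = 49.680″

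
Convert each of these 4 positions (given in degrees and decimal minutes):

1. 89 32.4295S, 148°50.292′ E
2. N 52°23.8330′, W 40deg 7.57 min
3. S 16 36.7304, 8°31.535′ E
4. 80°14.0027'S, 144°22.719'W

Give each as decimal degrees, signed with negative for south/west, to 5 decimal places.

1. -89.54049, 148.83820
2. 52.39722, -40.12617
3. -16.61217, 8.52558
4. -80.23338, -144.37865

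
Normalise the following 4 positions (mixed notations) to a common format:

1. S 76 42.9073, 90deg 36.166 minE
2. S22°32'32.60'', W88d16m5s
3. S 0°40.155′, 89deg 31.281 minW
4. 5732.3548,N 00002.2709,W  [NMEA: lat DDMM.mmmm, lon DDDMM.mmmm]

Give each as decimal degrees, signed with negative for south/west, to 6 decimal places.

1. -76.715122, 90.602767
2. -22.542389, -88.268056
3. -0.669250, -89.521350
4. 57.539247, -0.037848

Point 1:
  Lat: 76 + 42.9073/60 = 76.7151217
  hemisphere S, so the sign is −
  Longitude: 36.166′ = 0.602767°; total 90.6027667
  E ⇒ keep positive
Point 2:
  φ: 32′ + 32.6″ = 32.54333′; 22 + 32.54333/60 = 22.5423889
  hemisphere S, so the sign is −
  Lon: 88 + 16/60 + 5/3600 = 88.2680556
  W → negative
Point 3:
  Latitude: 0 + 40.155/60 = 0.6692500
  hemisphere S, so the sign is −
  Longitude: 89 + 31.281/60 = 89.5213500
  hemisphere W, so the sign is −
Point 4:
  Latitude: split at 2 digits → 57° and 32.3548′; 57 + 32.3548/60 = 57.5392467
  N → positive
  λ: degrees = first 3 digits = 0, minutes = 2.2709; 0 + 2.2709/60 = 0.0378483
  hemisphere W, so the sign is −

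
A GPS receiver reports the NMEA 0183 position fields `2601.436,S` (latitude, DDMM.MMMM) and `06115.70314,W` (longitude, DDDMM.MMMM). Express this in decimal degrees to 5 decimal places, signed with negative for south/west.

Lat: split at 2 digits → 26° and 1.436′; 26 + 1.436/60 = 26.023933
S → negative
Lon: split at 3 digits → 061° and 15.70314′; 61 + 15.70314/60 = 61.261719
hemisphere W, so the sign is −

-26.02393, -61.26172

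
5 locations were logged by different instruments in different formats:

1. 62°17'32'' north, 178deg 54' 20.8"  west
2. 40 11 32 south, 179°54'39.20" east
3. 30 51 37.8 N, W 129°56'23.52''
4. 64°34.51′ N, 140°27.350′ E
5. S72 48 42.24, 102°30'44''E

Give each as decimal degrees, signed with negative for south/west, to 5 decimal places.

1. 62.29222, -178.90578
2. -40.19222, 179.91089
3. 30.86050, -129.93987
4. 64.57517, 140.45583
5. -72.81173, 102.51222

Point 1:
  Latitude: 17′ + 32″ = 17.53333′; 62 + 17.53333/60 = 62.292222
  N ⇒ keep positive
  Longitude: 178 + 54/60 + 20.8/3600 = 178.905778
  W ⇒ negate
Point 2:
  φ: 40° + 11/60 + 32/3600 = 40 + 0.183333 + 0.008889 = 40.192222
  S ⇒ negate
  Lon: 179 + 54/60 + 39.2/3600 = 179.910889
  E → positive
Point 3:
  Lat: 30 + 51/60 + 37.8/3600 = 30.860500
  N ⇒ keep positive
  Longitude: 129° + 56/60 + 23.52/3600 = 129 + 0.933333 + 0.006533 = 129.939867
  W ⇒ negate
Point 4:
  Lat: 34.51′ = 0.575167°; total 64.575167
  N ⇒ keep positive
  λ: 140 + 27.35/60 = 140.455833
  E → positive
Point 5:
  Latitude: 72 + 48/60 + 42.24/3600 = 72.811733
  S ⇒ negate
  Longitude: 102° + 30/60 + 44/3600 = 102 + 0.500000 + 0.012222 = 102.512222
  E → positive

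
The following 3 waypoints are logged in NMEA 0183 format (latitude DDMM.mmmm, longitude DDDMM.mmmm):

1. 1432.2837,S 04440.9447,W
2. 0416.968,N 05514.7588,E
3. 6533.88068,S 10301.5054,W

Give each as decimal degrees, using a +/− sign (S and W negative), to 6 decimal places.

1. -14.538062, -44.682412
2. 4.282800, 55.245980
3. -65.564678, -103.025090

Point 1:
  Latitude: split at 2 digits → 14° and 32.2837′; 14 + 32.2837/60 = 14.5380617
  S → negative
  Lon: split at 3 digits → 044° and 40.9447′; 44 + 40.9447/60 = 44.6824117
  W → negative
Point 2:
  φ: split at 2 digits → 04° and 16.968′; 4 + 16.968/60 = 4.2828000
  N → positive
  Lon: degrees = first 3 digits = 55, minutes = 14.7588; 55 + 14.7588/60 = 55.2459800
  E ⇒ keep positive
Point 3:
  φ: split at 2 digits → 65° and 33.88068′; 65 + 33.88068/60 = 65.5646780
  hemisphere S, so the sign is −
  Longitude: split at 3 digits → 103° and 1.5054′; 103 + 1.5054/60 = 103.0250900
  W ⇒ negate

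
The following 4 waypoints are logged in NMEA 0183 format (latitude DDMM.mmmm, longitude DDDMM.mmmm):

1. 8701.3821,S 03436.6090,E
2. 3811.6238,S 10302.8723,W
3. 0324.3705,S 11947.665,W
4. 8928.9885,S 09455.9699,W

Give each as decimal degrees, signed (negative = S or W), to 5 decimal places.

1. -87.02304, 34.61015
2. -38.19373, -103.04787
3. -3.40618, -119.79442
4. -89.48314, -94.93283

Point 1:
  Latitude: split at 2 digits → 87° and 1.3821′; 87 + 1.3821/60 = 87.023035
  hemisphere S, so the sign is −
  Lon: degrees = first 3 digits = 34, minutes = 36.609; 34 + 36.609/60 = 34.610150
  E → positive
Point 2:
  Latitude: degrees = first 2 digits = 38, minutes = 11.6238; 38 + 11.6238/60 = 38.193730
  S ⇒ negate
  Longitude: split at 3 digits → 103° and 2.8723′; 103 + 2.8723/60 = 103.047872
  W → negative
Point 3:
  Lat: degrees = first 2 digits = 3, minutes = 24.3705; 3 + 24.3705/60 = 3.406175
  S ⇒ negate
  λ: split at 3 digits → 119° and 47.665′; 119 + 47.665/60 = 119.794417
  W ⇒ negate
Point 4:
  Latitude: split at 2 digits → 89° and 28.9885′; 89 + 28.9885/60 = 89.483142
  S ⇒ negate
  Longitude: split at 3 digits → 094° and 55.9699′; 94 + 55.9699/60 = 94.932832
  W ⇒ negate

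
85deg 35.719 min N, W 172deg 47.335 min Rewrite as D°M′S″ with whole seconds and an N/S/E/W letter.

85°35′43″ N, 172°47′20″ W

Lat: fractional minutes 0.71900 × 60 = 43.14″
λ: 47.33500′ → 47′ and 0.33500 × 60 = 20.10″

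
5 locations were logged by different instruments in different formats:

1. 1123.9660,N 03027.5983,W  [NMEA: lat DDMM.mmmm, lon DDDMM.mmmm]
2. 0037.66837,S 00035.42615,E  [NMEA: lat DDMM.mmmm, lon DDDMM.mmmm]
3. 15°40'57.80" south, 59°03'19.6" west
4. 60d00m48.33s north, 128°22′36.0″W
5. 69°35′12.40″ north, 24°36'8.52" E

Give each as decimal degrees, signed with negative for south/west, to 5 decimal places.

Point 1:
  Lat: degrees = first 2 digits = 11, minutes = 23.966; 11 + 23.966/60 = 11.399433
  N → positive
  Lon: split at 3 digits → 030° and 27.5983′; 30 + 27.5983/60 = 30.459972
  W ⇒ negate
Point 2:
  Latitude: split at 2 digits → 00° and 37.66837′; 0 + 37.66837/60 = 0.627806
  hemisphere S, so the sign is −
  Lon: degrees = first 3 digits = 0, minutes = 35.42615; 0 + 35.42615/60 = 0.590436
  E → positive
Point 3:
  Latitude: 40′ + 57.8″ = 40.96333′; 15 + 40.96333/60 = 15.682722
  hemisphere S, so the sign is −
  Lon: 59° + 3/60 + 19.6/3600 = 59 + 0.050000 + 0.005444 = 59.055444
  W ⇒ negate
Point 4:
  Latitude: 0′ + 48.33″ = 0.80550′; 60 + 0.80550/60 = 60.013425
  N ⇒ keep positive
  Lon: 22′ + 36″ = 22.60000′; 128 + 22.60000/60 = 128.376667
  W → negative
Point 5:
  Latitude: 69 + 35/60 + 12.4/3600 = 69.586778
  N → positive
  λ: 36′ + 8.52″ = 36.14200′; 24 + 36.14200/60 = 24.602367
  E ⇒ keep positive

1. 11.39943, -30.45997
2. -0.62781, 0.59044
3. -15.68272, -59.05544
4. 60.01343, -128.37667
5. 69.58678, 24.60237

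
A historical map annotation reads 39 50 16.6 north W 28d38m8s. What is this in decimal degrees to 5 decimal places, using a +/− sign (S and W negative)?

Lat: 39 + 50/60 + 16.6/3600 = 39.837944
N ⇒ keep positive
λ: 28 + 38/60 + 8/3600 = 28.635556
W → negative

39.83794, -28.63556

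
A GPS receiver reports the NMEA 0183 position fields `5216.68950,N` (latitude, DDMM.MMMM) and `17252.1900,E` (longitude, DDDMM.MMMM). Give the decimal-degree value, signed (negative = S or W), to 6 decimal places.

Latitude: split at 2 digits → 52° and 16.6895′; 52 + 16.6895/60 = 52.2781583
N → positive
Lon: degrees = first 3 digits = 172, minutes = 52.19; 172 + 52.19/60 = 172.8698333
E ⇒ keep positive

52.278158, 172.869833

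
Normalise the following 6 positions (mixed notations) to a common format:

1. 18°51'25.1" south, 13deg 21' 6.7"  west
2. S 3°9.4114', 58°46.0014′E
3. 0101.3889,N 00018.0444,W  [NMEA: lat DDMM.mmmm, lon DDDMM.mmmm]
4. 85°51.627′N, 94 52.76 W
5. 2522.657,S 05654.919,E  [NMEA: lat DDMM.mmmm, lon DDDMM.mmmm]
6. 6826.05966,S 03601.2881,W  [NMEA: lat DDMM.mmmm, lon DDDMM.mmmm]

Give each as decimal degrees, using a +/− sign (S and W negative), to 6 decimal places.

1. -18.856972, -13.351861
2. -3.156857, 58.766690
3. 1.023148, -0.300740
4. 85.860450, -94.879333
5. -25.377617, 56.915317
6. -68.434328, -36.021468

Point 1:
  Lat: 51′ + 25.1″ = 51.41833′; 18 + 51.41833/60 = 18.8569722
  hemisphere S, so the sign is −
  Lon: 13 + 21/60 + 6.7/3600 = 13.3518611
  W ⇒ negate
Point 2:
  Lat: 3 + 9.4114/60 = 3.1568567
  S ⇒ negate
  Longitude: 58 + 46.0014/60 = 58.7666900
  E ⇒ keep positive
Point 3:
  Lat: split at 2 digits → 01° and 1.3889′; 1 + 1.3889/60 = 1.0231483
  N → positive
  λ: degrees = first 3 digits = 0, minutes = 18.0444; 0 + 18.0444/60 = 0.3007400
  W → negative
Point 4:
  φ: 85 + 51.627/60 = 85.8604500
  N → positive
  Lon: 94 + 52.76/60 = 94.8793333
  hemisphere W, so the sign is −
Point 5:
  Lat: split at 2 digits → 25° and 22.657′; 25 + 22.657/60 = 25.3776167
  hemisphere S, so the sign is −
  Longitude: degrees = first 3 digits = 56, minutes = 54.919; 56 + 54.919/60 = 56.9153167
  E → positive
Point 6:
  Lat: degrees = first 2 digits = 68, minutes = 26.05966; 68 + 26.05966/60 = 68.4343277
  S ⇒ negate
  Lon: split at 3 digits → 036° and 1.2881′; 36 + 1.2881/60 = 36.0214683
  W ⇒ negate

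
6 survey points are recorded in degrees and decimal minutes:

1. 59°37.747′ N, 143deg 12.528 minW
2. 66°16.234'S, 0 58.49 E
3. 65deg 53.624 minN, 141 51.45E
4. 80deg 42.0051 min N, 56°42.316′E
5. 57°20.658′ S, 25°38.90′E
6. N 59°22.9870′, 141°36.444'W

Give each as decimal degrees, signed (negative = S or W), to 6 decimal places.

1. 59.629117, -143.208800
2. -66.270567, 0.974833
3. 65.893733, 141.857500
4. 80.700085, 56.705267
5. -57.344300, 25.648333
6. 59.383117, -141.607400

Point 1:
  Lat: 37.747′ = 0.629117°; total 59.6291167
  N → positive
  λ: 143 + 12.528/60 = 143.2088000
  W → negative
Point 2:
  Lat: 16.234′ = 0.270567°; total 66.2705667
  S ⇒ negate
  Longitude: 0 + 58.49/60 = 0.9748333
  E ⇒ keep positive
Point 3:
  Latitude: 53.624′ = 0.893733°; total 65.8937333
  N ⇒ keep positive
  Lon: 141 + 51.45/60 = 141.8575000
  E ⇒ keep positive
Point 4:
  φ: 42.0051′ = 0.700085°; total 80.7000850
  N ⇒ keep positive
  Longitude: 56 + 42.316/60 = 56.7052667
  E → positive
Point 5:
  Lat: 20.658′ = 0.344300°; total 57.3443000
  S ⇒ negate
  Longitude: 25 + 38.9/60 = 25.6483333
  E ⇒ keep positive
Point 6:
  Lat: 22.987′ = 0.383117°; total 59.3831167
  N ⇒ keep positive
  Longitude: 36.444′ = 0.607400°; total 141.6074000
  W ⇒ negate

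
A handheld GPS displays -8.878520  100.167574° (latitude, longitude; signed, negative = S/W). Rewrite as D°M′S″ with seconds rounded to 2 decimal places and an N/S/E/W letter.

Latitude is negative → S; |value| = 8.878520
φ: 0.878520 × 60 = 52.71120′ → 52′, remainder × 60 = 42.6720″
λ: 0.167574° → 10.05444′; 0.05444 × 60 = 3.2664″

8°52′42.67″ S, 100°10′3.27″ E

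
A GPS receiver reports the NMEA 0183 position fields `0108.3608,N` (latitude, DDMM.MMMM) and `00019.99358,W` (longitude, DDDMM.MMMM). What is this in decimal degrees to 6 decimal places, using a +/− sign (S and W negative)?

1.139347, -0.333226

φ: degrees = first 2 digits = 1, minutes = 8.3608; 1 + 8.3608/60 = 1.1393467
N → positive
Lon: degrees = first 3 digits = 0, minutes = 19.99358; 0 + 19.99358/60 = 0.3332263
hemisphere W, so the sign is −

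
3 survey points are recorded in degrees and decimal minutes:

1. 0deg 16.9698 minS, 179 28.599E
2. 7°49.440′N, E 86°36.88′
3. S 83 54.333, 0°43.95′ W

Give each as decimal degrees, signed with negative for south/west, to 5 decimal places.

1. -0.28283, 179.47665
2. 7.82400, 86.61467
3. -83.90555, -0.73250

Point 1:
  φ: 16.9698′ = 0.282830°; total 0.282830
  S → negative
  λ: 179 + 28.599/60 = 179.476650
  E ⇒ keep positive
Point 2:
  Lat: 49.44′ = 0.824000°; total 7.824000
  N → positive
  λ: 36.88′ = 0.614667°; total 86.614667
  E → positive
Point 3:
  Lat: 54.333′ = 0.905550°; total 83.905550
  hemisphere S, so the sign is −
  Lon: 43.95′ = 0.732500°; total 0.732500
  hemisphere W, so the sign is −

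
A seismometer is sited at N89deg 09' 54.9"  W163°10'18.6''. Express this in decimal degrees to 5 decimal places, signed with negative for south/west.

Lat: 89 + 9/60 + 54.9/3600 = 89.165250
N → positive
Longitude: 163° + 10/60 + 18.6/3600 = 163 + 0.166667 + 0.005167 = 163.171833
hemisphere W, so the sign is −

89.16525, -163.17183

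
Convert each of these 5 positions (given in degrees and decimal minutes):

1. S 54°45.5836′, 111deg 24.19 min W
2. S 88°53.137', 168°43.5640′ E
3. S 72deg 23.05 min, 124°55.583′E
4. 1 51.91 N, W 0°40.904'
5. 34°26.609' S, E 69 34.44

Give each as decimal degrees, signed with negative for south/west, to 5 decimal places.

1. -54.75973, -111.40317
2. -88.88562, 168.72607
3. -72.38417, 124.92638
4. 1.86517, -0.68173
5. -34.44348, 69.57400

Point 1:
  Latitude: 45.5836′ = 0.759727°; total 54.759727
  hemisphere S, so the sign is −
  Lon: 24.19′ = 0.403167°; total 111.403167
  W → negative
Point 2:
  Lat: 88 + 53.137/60 = 88.885617
  S → negative
  Lon: 168 + 43.564/60 = 168.726067
  E → positive
Point 3:
  Latitude: 23.05′ = 0.384167°; total 72.384167
  S ⇒ negate
  Lon: 55.583′ = 0.926383°; total 124.926383
  E ⇒ keep positive
Point 4:
  φ: 51.91′ = 0.865167°; total 1.865167
  N → positive
  Longitude: 0 + 40.904/60 = 0.681733
  hemisphere W, so the sign is −
Point 5:
  Latitude: 34 + 26.609/60 = 34.443483
  S → negative
  Longitude: 69 + 34.44/60 = 69.574000
  E → positive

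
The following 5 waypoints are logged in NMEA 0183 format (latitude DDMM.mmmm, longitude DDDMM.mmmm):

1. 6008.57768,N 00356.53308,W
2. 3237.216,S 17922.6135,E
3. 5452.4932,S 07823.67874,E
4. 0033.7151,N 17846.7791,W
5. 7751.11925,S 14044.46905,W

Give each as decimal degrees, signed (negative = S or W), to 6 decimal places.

Point 1:
  Latitude: degrees = first 2 digits = 60, minutes = 8.57768; 60 + 8.57768/60 = 60.1429613
  N → positive
  λ: degrees = first 3 digits = 3, minutes = 56.53308; 3 + 56.53308/60 = 3.9422180
  W → negative
Point 2:
  φ: degrees = first 2 digits = 32, minutes = 37.216; 32 + 37.216/60 = 32.6202667
  S ⇒ negate
  λ: split at 3 digits → 179° and 22.6135′; 179 + 22.6135/60 = 179.3768917
  E → positive
Point 3:
  Latitude: degrees = first 2 digits = 54, minutes = 52.4932; 54 + 52.4932/60 = 54.8748867
  hemisphere S, so the sign is −
  Longitude: degrees = first 3 digits = 78, minutes = 23.67874; 78 + 23.67874/60 = 78.3946457
  E → positive
Point 4:
  Latitude: degrees = first 2 digits = 0, minutes = 33.7151; 0 + 33.7151/60 = 0.5619183
  N → positive
  λ: split at 3 digits → 178° and 46.7791′; 178 + 46.7791/60 = 178.7796517
  W → negative
Point 5:
  Lat: split at 2 digits → 77° and 51.11925′; 77 + 51.11925/60 = 77.8519875
  S → negative
  Lon: degrees = first 3 digits = 140, minutes = 44.46905; 140 + 44.46905/60 = 140.7411508
  W ⇒ negate

1. 60.142961, -3.942218
2. -32.620267, 179.376892
3. -54.874887, 78.394646
4. 0.561918, -178.779652
5. -77.851988, -140.741151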